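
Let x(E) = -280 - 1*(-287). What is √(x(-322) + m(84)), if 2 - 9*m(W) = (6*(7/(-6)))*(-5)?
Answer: √30/3 ≈ 1.8257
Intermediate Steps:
x(E) = 7 (x(E) = -280 + 287 = 7)
m(W) = -11/3 (m(W) = 2/9 - 6*(7/(-6))*(-5)/9 = 2/9 - 6*(7*(-⅙))*(-5)/9 = 2/9 - 6*(-7/6)*(-5)/9 = 2/9 - (-7)*(-5)/9 = 2/9 - ⅑*35 = 2/9 - 35/9 = -11/3)
√(x(-322) + m(84)) = √(7 - 11/3) = √(10/3) = √30/3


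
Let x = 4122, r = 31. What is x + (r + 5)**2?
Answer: 5418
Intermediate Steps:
x + (r + 5)**2 = 4122 + (31 + 5)**2 = 4122 + 36**2 = 4122 + 1296 = 5418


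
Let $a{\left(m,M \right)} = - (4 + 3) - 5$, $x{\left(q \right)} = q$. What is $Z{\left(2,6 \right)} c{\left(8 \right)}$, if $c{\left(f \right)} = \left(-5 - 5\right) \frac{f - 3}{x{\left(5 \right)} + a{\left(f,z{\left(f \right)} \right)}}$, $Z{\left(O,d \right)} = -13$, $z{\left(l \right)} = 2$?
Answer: $- \frac{650}{7} \approx -92.857$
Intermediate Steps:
$a{\left(m,M \right)} = -12$ ($a{\left(m,M \right)} = \left(-1\right) 7 - 5 = -7 - 5 = -12$)
$c{\left(f \right)} = - \frac{30}{7} + \frac{10 f}{7}$ ($c{\left(f \right)} = \left(-5 - 5\right) \frac{f - 3}{5 - 12} = - 10 \frac{-3 + f}{-7} = - 10 \left(-3 + f\right) \left(- \frac{1}{7}\right) = - 10 \left(\frac{3}{7} - \frac{f}{7}\right) = - \frac{30}{7} + \frac{10 f}{7}$)
$Z{\left(2,6 \right)} c{\left(8 \right)} = - 13 \left(- \frac{30}{7} + \frac{10}{7} \cdot 8\right) = - 13 \left(- \frac{30}{7} + \frac{80}{7}\right) = \left(-13\right) \frac{50}{7} = - \frac{650}{7}$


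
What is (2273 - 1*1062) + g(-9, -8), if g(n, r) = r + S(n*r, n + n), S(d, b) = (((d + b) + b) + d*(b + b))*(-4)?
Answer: 11427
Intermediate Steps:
S(d, b) = -8*b - 4*d - 8*b*d (S(d, b) = (((b + d) + b) + d*(2*b))*(-4) = ((d + 2*b) + 2*b*d)*(-4) = (d + 2*b + 2*b*d)*(-4) = -8*b - 4*d - 8*b*d)
g(n, r) = r - 16*n - 16*r*n² - 4*n*r (g(n, r) = r + (-8*(n + n) - 4*n*r - 8*(n + n)*n*r) = r + (-16*n - 4*n*r - 8*2*n*n*r) = r + (-16*n - 4*n*r - 16*r*n²) = r + (-16*n - 16*r*n² - 4*n*r) = r - 16*n - 16*r*n² - 4*n*r)
(2273 - 1*1062) + g(-9, -8) = (2273 - 1*1062) + (-8 - 16*(-9) - 16*(-8)*(-9)² - 4*(-9)*(-8)) = (2273 - 1062) + (-8 + 144 - 16*(-8)*81 - 288) = 1211 + (-8 + 144 + 10368 - 288) = 1211 + 10216 = 11427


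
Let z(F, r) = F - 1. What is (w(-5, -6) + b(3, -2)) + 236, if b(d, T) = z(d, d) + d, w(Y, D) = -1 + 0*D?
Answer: 240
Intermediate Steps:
w(Y, D) = -1 (w(Y, D) = -1 + 0 = -1)
z(F, r) = -1 + F
b(d, T) = -1 + 2*d (b(d, T) = (-1 + d) + d = -1 + 2*d)
(w(-5, -6) + b(3, -2)) + 236 = (-1 + (-1 + 2*3)) + 236 = (-1 + (-1 + 6)) + 236 = (-1 + 5) + 236 = 4 + 236 = 240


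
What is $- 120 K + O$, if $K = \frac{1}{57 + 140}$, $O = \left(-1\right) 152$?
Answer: $- \frac{30064}{197} \approx -152.61$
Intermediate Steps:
$O = -152$
$K = \frac{1}{197} \approx 0.0050761$
$- 120 K + O = \left(-120\right) \frac{1}{197} - 152 = - \frac{120}{197} - 152 = - \frac{30064}{197}$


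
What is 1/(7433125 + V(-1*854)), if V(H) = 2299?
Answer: 1/7435424 ≈ 1.3449e-7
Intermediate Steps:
1/(7433125 + V(-1*854)) = 1/(7433125 + 2299) = 1/7435424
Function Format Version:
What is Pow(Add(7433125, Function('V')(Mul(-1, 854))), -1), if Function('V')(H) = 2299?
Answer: Rational(1, 7435424) ≈ 1.3449e-7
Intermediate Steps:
Pow(Add(7433125, Function('V')(Mul(-1, 854))), -1) = Pow(Add(7433125, 2299), -1) = Pow(7435424, -1) = Rational(1, 7435424)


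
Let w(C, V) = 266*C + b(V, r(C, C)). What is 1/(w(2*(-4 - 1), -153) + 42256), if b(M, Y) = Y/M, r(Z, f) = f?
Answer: 153/6058198 ≈ 2.5255e-5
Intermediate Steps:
w(C, V) = 266*C + C/V
1/(w(2*(-4 - 1), -153) + 42256) = 1/((266*(2*(-4 - 1)) + (2*(-4 - 1))/(-153)) + 42256) = 1/((266*(2*(-5)) + (2*(-5))*(-1/153)) + 42256) = 1/((266*(-10) - 10*(-1/153)) + 42256) = 1/((-2660 + 10/153) + 42256) = 1/(-406970/153 + 42256) = 1/(6058198/153) = 153/6058198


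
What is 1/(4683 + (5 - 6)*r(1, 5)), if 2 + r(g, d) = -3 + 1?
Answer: 1/4687 ≈ 0.00021336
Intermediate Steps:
r(g, d) = -4 (r(g, d) = -2 + (-3 + 1) = -2 - 2 = -4)
1/(4683 + (5 - 6)*r(1, 5)) = 1/(4683 + (5 - 6)*(-4)) = 1/(4683 - 1*(-4)) = 1/(4683 + 4) = 1/4687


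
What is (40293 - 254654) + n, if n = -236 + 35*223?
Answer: -206792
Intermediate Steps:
n = 7569 (n = -236 + 7805 = 7569)
(40293 - 254654) + n = (40293 - 254654) + 7569 = -214361 + 7569 = -206792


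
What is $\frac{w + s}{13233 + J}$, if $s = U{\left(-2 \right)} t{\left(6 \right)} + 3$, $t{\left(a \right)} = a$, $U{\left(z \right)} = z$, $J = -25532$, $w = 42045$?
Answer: $- \frac{42036}{12299} \approx -3.4178$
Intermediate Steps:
$s = -9$ ($s = \left(-2\right) 6 + 3 = -12 + 3 = -9$)
$\frac{w + s}{13233 + J} = \frac{42045 - 9}{13233 - 25532} = \frac{42036}{-12299} = 42036 \left(- \frac{1}{12299}\right) = - \frac{42036}{12299}$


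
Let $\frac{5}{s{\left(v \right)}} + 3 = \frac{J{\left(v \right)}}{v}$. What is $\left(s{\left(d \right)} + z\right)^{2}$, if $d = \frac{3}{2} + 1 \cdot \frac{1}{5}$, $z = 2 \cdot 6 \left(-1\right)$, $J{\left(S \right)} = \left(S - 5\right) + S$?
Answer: $\frac{790321}{4489} \approx 176.06$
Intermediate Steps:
$J{\left(S \right)} = -5 + 2 S$ ($J{\left(S \right)} = \left(-5 + S\right) + S = -5 + 2 S$)
$z = -12$ ($z = 12 \left(-1\right) = -12$)
$d = \frac{17}{10}$ ($d = 3 \cdot \frac{1}{2} + 1 \cdot \frac{1}{5} = \frac{3}{2} + \frac{1}{5} = \frac{17}{10} \approx 1.7$)
$s{\left(v \right)} = \frac{5}{-3 + \frac{-5 + 2 v}{v}}$
$\left(s{\left(d \right)} + z\right)^{2} = \left(\left(-5\right) \frac{17}{10} \frac{1}{5 + \frac{17}{10}} - 12\right)^{2} = \left(\left(-5\right) \frac{17}{10} \frac{1}{\frac{67}{10}} - 12\right)^{2} = \left(\left(-5\right) \frac{17}{10} \cdot \frac{10}{67} - 12\right)^{2} = \left(- \frac{85}{67} - 12\right)^{2} = \left(- \frac{889}{67}\right)^{2} = \frac{790321}{4489}$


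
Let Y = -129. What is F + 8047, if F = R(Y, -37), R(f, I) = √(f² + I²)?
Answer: 8047 + √18010 ≈ 8181.2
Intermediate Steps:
R(f, I) = √(I² + f²)
F = √18010 (F = √((-37)² + (-129)²) = √(1369 + 16641) = √18010 ≈ 134.20)
F + 8047 = √18010 + 8047 = 8047 + √18010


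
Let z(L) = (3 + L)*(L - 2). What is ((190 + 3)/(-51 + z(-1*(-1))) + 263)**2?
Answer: 203689984/3025 ≈ 67336.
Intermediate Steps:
z(L) = (-2 + L)*(3 + L) (z(L) = (3 + L)*(-2 + L) = (-2 + L)*(3 + L))
((190 + 3)/(-51 + z(-1*(-1))) + 263)**2 = ((190 + 3)/(-51 + (-6 - 1*(-1) + (-1*(-1))**2)) + 263)**2 = (193/(-51 + (-6 + 1 + 1**2)) + 263)**2 = (193/(-51 + (-6 + 1 + 1)) + 263)**2 = (193/(-51 - 4) + 263)**2 = (193/(-55) + 263)**2 = (193*(-1/55) + 263)**2 = (-193/55 + 263)**2 = (14272/55)**2 = 203689984/3025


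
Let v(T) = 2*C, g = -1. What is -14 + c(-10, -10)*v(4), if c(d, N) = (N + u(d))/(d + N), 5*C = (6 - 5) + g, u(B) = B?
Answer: -14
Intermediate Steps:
C = 0 (C = ((6 - 5) - 1)/5 = (1 - 1)/5 = (⅕)*0 = 0)
c(d, N) = 1 (c(d, N) = (N + d)/(d + N) = (N + d)/(N + d) = 1)
v(T) = 0 (v(T) = 2*0 = 0)
-14 + c(-10, -10)*v(4) = -14 + 1*0 = -14 + 0 = -14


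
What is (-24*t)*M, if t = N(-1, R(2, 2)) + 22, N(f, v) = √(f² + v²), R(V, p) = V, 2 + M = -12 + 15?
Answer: -528 - 24*√5 ≈ -581.67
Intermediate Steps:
M = 1 (M = -2 + (-12 + 15) = -2 + 3 = 1)
t = 22 + √5 (t = √((-1)² + 2²) + 22 = √(1 + 4) + 22 = √5 + 22 = 22 + √5 ≈ 24.236)
(-24*t)*M = -24*(22 + √5)*1 = (-528 - 24*√5)*1 = -528 - 24*√5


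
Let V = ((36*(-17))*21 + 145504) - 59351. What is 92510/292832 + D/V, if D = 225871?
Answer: 36461666091/10732439216 ≈ 3.3973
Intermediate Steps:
V = 73301 (V = (-612*21 + 145504) - 59351 = (-12852 + 145504) - 59351 = 132652 - 59351 = 73301)
92510/292832 + D/V = 92510/292832 + 225871/73301 = 92510*(1/292832) + 225871*(1/73301) = 46255/146416 + 225871/73301 = 36461666091/10732439216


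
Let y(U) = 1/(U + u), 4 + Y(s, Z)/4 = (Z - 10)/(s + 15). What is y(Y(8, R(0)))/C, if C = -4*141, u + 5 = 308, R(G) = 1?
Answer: -23/3702660 ≈ -6.2117e-6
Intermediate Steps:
Y(s, Z) = -16 + 4*(-10 + Z)/(15 + s) (Y(s, Z) = -16 + 4*((Z - 10)/(s + 15)) = -16 + 4*((-10 + Z)/(15 + s)) = -16 + 4*(-10 + Z)/(15 + s))
u = 303 (u = -5 + 308 = 303)
y(U) = 1/(303 + U) (y(U) = 1/(U + 303) = 1/(303 + U))
C = -564 (C = -1*564 = -564)
y(Y(8, R(0)))/C = 1/((303 + 4*(-70 + 1 - 4*8)/(15 + 8))*(-564)) = -1/564/(303 + 4*(-70 + 1 - 32)/23) = -1/564/(303 + 4*(1/23)*(-101)) = -1/564/(303 - 404/23) = -1/564/(6565/23) = (23/6565)*(-1/564) = -23/3702660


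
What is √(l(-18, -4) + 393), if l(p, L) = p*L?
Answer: √465 ≈ 21.564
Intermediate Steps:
l(p, L) = L*p
√(l(-18, -4) + 393) = √(-4*(-18) + 393) = √(72 + 393) = √465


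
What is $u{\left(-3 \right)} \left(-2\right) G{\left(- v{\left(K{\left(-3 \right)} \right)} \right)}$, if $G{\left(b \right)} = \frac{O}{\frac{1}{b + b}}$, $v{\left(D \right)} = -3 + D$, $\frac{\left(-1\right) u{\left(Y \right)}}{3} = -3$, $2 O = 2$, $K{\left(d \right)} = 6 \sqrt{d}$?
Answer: $-108 + 216 i \sqrt{3} \approx -108.0 + 374.12 i$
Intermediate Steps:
$O = 1$ ($O = \frac{1}{2} \cdot 2 = 1$)
$u{\left(Y \right)} = 9$ ($u{\left(Y \right)} = \left(-3\right) \left(-3\right) = 9$)
$G{\left(b \right)} = 2 b$ ($G{\left(b \right)} = 1 \frac{1}{\frac{1}{b + b}} = 1 \frac{1}{\frac{1}{2 b}} = 1 \frac{1}{\frac{1}{2} \frac{1}{b}} = 1 \cdot 2 b = 2 b$)
$u{\left(-3 \right)} \left(-2\right) G{\left(- v{\left(K{\left(-3 \right)} \right)} \right)} = 9 \left(-2\right) 2 \left(- (-3 + 6 \sqrt{-3})\right) = - 18 \cdot 2 \left(- (-3 + 6 i \sqrt{3})\right) = - 18 \cdot 2 \left(3 - 6 i \sqrt{3}\right) = - 18 \left(6 - 12 i \sqrt{3}\right) = -108 + 216 i \sqrt{3}$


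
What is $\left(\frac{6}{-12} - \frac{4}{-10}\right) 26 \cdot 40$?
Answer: $-104$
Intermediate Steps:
$\left(\frac{6}{-12} - \frac{4}{-10}\right) 26 \cdot 40 = \left(6 \left(- \frac{1}{12}\right) - - \frac{2}{5}\right) 26 \cdot 40 = \left(- \frac{1}{2} + \frac{2}{5}\right) 26 \cdot 40 = \left(- \frac{1}{10}\right) 26 \cdot 40 = \left(- \frac{13}{5}\right) 40 = -104$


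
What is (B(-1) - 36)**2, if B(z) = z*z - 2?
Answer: 1369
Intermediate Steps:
B(z) = -2 + z**2 (B(z) = z**2 - 2 = -2 + z**2)
(B(-1) - 36)**2 = ((-2 + (-1)**2) - 36)**2 = ((-2 + 1) - 36)**2 = (-1 - 36)**2 = (-37)**2 = 1369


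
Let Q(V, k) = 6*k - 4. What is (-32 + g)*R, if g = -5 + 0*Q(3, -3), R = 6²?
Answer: -1332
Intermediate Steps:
R = 36
Q(V, k) = -4 + 6*k
g = -5 (g = -5 + 0*(-4 + 6*(-3)) = -5 + 0*(-4 - 18) = -5 + 0*(-22) = -5 + 0 = -5)
(-32 + g)*R = (-32 - 5)*36 = -37*36 = -1332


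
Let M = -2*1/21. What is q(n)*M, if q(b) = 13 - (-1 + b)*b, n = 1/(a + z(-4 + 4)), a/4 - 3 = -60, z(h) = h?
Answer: -96509/77976 ≈ -1.2377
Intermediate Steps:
a = -228 (a = 12 + 4*(-60) = 12 - 240 = -228)
M = -2/21 (M = -2*1/21 = -2/21 ≈ -0.095238)
n = -1/228 (n = 1/(-228 + (-4 + 4)) = 1/(-228 + 0) = 1/(-228) = -1/228 ≈ -0.0043860)
q(b) = 13 - b*(-1 + b)
q(n)*M = (13 - 1/228 - (-1/228)²)*(-2/21) = (13 - 1/228 - 1*1/51984)*(-2/21) = (13 - 1/228 - 1/51984)*(-2/21) = (675563/51984)*(-2/21) = -96509/77976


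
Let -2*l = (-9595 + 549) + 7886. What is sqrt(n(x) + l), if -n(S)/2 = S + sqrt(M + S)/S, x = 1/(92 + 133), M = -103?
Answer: sqrt(130498 - 6750*I*sqrt(23174))/15 ≈ 50.91 - 44.853*I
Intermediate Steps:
x = 1/225 ≈ 0.0044444
n(S) = -2*S - 2*sqrt(-103 + S)/S (n(S) = -2*(S + sqrt(-103 + S)/S) = -2*S - 2*sqrt(-103 + S)/S)
l = 580 (l = -((-9595 + 549) + 7886)/2 = -(-9046 + 7886)/2 = -1/2*(-1160) = 580)
sqrt(n(x) + l) = sqrt((-2*1/225 - 2*sqrt(-103 + 1/225)/1/225) + 580) = sqrt((-2/225 - 2*225*sqrt(-23174/225)) + 580) = sqrt((-2/225 - 2*225*I*sqrt(23174)/15) + 580) = sqrt((-2/225 - 30*I*sqrt(23174)) + 580) = sqrt(130498/225 - 30*I*sqrt(23174))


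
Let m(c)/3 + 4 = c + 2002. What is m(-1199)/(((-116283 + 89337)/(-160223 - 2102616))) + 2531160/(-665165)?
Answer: 240520229313089/1194902406 ≈ 2.0129e+5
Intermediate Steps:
m(c) = 5994 + 3*c (m(c) = -12 + 3*(c + 2002) = -12 + 3*(2002 + c) = -12 + (6006 + 3*c) = 5994 + 3*c)
m(-1199)/(((-116283 + 89337)/(-160223 - 2102616))) + 2531160/(-665165) = (5994 + 3*(-1199))/(((-116283 + 89337)/(-160223 - 2102616))) + 2531160/(-665165) = (5994 - 3597)/((-26946/(-2262839))) + 2531160*(-1/665165) = 2397/((-26946*(-1/2262839))) - 506232/133033 = 2397/(26946/2262839) - 506232/133033 = 2397*(2262839/26946) - 506232/133033 = 1808008361/8982 - 506232/133033 = 240520229313089/1194902406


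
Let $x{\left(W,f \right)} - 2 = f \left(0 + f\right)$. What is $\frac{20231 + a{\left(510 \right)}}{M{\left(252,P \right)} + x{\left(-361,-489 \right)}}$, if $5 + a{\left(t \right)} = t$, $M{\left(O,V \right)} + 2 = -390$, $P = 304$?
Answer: $\frac{6912}{79577} \approx 0.086859$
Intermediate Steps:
$M{\left(O,V \right)} = -392$ ($M{\left(O,V \right)} = -2 - 390 = -392$)
$x{\left(W,f \right)} = 2 + f^{2}$ ($x{\left(W,f \right)} = 2 + f \left(0 + f\right) = 2 + f f = 2 + f^{2}$)
$a{\left(t \right)} = -5 + t$
$\frac{20231 + a{\left(510 \right)}}{M{\left(252,P \right)} + x{\left(-361,-489 \right)}} = \frac{20231 + \left(-5 + 510\right)}{-392 + \left(2 + \left(-489\right)^{2}\right)} = \frac{20231 + 505}{-392 + \left(2 + 239121\right)} = \frac{20736}{-392 + 239123} = \frac{20736}{238731} = 20736 \cdot \frac{1}{238731} = \frac{6912}{79577}$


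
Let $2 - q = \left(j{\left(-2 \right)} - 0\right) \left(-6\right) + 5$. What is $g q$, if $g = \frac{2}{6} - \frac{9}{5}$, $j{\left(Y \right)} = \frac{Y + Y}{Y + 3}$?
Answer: $\frac{198}{5} \approx 39.6$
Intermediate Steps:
$j{\left(Y \right)} = \frac{2 Y}{3 + Y}$
$g = - \frac{22}{15}$ ($g = 2 \cdot \frac{1}{6} - \frac{9}{5} = \frac{1}{3} - \frac{9}{5} = - \frac{22}{15} \approx -1.4667$)
$q = -27$ ($q = 2 - \left(\left(2 \left(-2\right) \frac{1}{3 - 2} - 0\right) \left(-6\right) + 5\right) = 2 - \left(\left(2 \left(-2\right) 1^{-1} + 0\right) \left(-6\right) + 5\right) = 2 - \left(\left(2 \left(-2\right) 1 + 0\right) \left(-6\right) + 5\right) = 2 - \left(\left(-4 + 0\right) \left(-6\right) + 5\right) = 2 - \left(\left(-4\right) \left(-6\right) + 5\right) = 2 - \left(24 + 5\right) = 2 - 29 = -27$)
$g q = \left(- \frac{22}{15}\right) \left(-27\right) = \frac{198}{5}$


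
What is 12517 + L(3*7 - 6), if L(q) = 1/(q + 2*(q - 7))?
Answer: 388028/31 ≈ 12517.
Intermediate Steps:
L(q) = 1/(-14 + 3*q) (L(q) = 1/(q + 2*(-7 + q)) = 1/(q + (-14 + 2*q)) = 1/(-14 + 3*q))
12517 + L(3*7 - 6) = 12517 + 1/(-14 + 3*(3*7 - 6)) = 12517 + 1/(-14 + 3*(21 - 6)) = 12517 + 1/(-14 + 3*15) = 12517 + 1/(-14 + 45) = 12517 + 1/31 = 388028/31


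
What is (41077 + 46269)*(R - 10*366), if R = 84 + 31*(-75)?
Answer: -515428746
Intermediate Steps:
R = -2241 (R = 84 - 2325 = -2241)
(41077 + 46269)*(R - 10*366) = (41077 + 46269)*(-2241 - 10*366) = 87346*(-2241 - 3660) = 87346*(-5901) = -515428746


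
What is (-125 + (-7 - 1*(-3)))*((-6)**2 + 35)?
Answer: -9159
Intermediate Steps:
(-125 + (-7 - 1*(-3)))*((-6)**2 + 35) = (-125 + (-7 + 3))*(36 + 35) = (-125 - 4)*71 = -129*71 = -9159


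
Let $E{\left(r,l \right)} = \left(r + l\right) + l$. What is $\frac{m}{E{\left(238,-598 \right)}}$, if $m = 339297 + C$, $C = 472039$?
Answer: $- \frac{405668}{479} \approx -846.91$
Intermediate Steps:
$E{\left(r,l \right)} = r + 2 l$ ($E{\left(r,l \right)} = \left(l + r\right) + l = r + 2 l$)
$m = 811336$ ($m = 339297 + 472039 = 811336$)
$\frac{m}{E{\left(238,-598 \right)}} = \frac{811336}{238 + 2 \left(-598\right)} = \frac{811336}{238 - 1196} = \frac{811336}{-958} = 811336 \left(- \frac{1}{958}\right) = - \frac{405668}{479}$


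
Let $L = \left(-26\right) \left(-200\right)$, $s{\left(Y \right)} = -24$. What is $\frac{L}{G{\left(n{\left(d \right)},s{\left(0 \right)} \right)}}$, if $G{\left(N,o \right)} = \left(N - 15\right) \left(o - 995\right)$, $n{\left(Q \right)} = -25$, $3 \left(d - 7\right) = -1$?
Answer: $\frac{130}{1019} \approx 0.12758$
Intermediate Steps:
$d = \frac{20}{3}$ ($d = 7 + \frac{1}{3} \left(-1\right) = 7 - \frac{1}{3} = \frac{20}{3} \approx 6.6667$)
$L = 5200$
$G{\left(N,o \right)} = \left(-995 + o\right) \left(-15 + N\right)$ ($G{\left(N,o \right)} = \left(-15 + N\right) \left(-995 + o\right) = \left(-995 + o\right) \left(-15 + N\right)$)
$\frac{L}{G{\left(n{\left(d \right)},s{\left(0 \right)} \right)}} = \frac{5200}{14925 - -24875 - -360 - -600} = \frac{5200}{14925 + 24875 + 360 + 600} = \frac{5200}{40760} = 5200 \cdot \frac{1}{40760} = \frac{130}{1019}$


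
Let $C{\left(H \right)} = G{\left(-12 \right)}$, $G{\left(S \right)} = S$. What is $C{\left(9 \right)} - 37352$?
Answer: $-37364$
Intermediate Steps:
$C{\left(H \right)} = -12$
$C{\left(9 \right)} - 37352 = -12 - 37352 = -37364$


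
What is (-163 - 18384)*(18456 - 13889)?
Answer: -84704149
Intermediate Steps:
(-163 - 18384)*(18456 - 13889) = -18547*4567 = -84704149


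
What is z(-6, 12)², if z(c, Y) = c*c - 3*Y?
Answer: 0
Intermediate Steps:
z(c, Y) = c² - 3*Y
z(-6, 12)² = ((-6)² - 3*12)² = (36 - 36)² = 0² = 0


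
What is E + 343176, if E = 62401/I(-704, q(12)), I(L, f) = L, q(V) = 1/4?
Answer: 241533503/704 ≈ 3.4309e+5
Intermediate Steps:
q(V) = ¼
E = -62401/704 (E = 62401/(-704) = 62401*(-1/704) = -62401/704 ≈ -88.638)
E + 343176 = -62401/704 + 343176 = 241533503/704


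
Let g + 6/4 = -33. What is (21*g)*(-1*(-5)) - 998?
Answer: -9241/2 ≈ -4620.5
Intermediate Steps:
g = -69/2 (g = -3/2 - 33 = -69/2 ≈ -34.500)
(21*g)*(-1*(-5)) - 998 = (21*(-69/2))*(-1*(-5)) - 998 = -1449/2*5 - 998 = -7245/2 - 998 = -9241/2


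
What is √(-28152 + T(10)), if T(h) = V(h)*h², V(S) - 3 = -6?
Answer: 2*I*√7113 ≈ 168.68*I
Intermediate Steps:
V(S) = -3 (V(S) = 3 - 6 = -3)
T(h) = -3*h²
√(-28152 + T(10)) = √(-28152 - 3*10²) = √(-28152 - 3*100) = √(-28152 - 300) = √(-28452) = 2*I*√7113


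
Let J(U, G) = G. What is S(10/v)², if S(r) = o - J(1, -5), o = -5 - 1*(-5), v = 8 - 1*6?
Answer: 25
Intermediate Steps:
v = 2 (v = 8 - 6 = 2)
o = 0 (o = -5 + 5 = 0)
S(r) = 5 (S(r) = 0 - 1*(-5) = 0 + 5 = 5)
S(10/v)² = 5² = 25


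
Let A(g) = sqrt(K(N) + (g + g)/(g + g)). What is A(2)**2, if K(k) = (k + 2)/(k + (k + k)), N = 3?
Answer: 14/9 ≈ 1.5556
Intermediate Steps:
K(k) = (2 + k)/(3*k) (K(k) = (2 + k)/(k + 2*k) = (2 + k)/((3*k)) = (2 + k)*(1/(3*k)) = (2 + k)/(3*k))
A(g) = sqrt(14)/3 (A(g) = sqrt((1/3)*(2 + 3)/3 + (g + g)/(g + g)) = sqrt((1/3)*(1/3)*5 + (2*g)/((2*g))) = sqrt(5/9 + (2*g)*(1/(2*g))) = sqrt(5/9 + 1) = sqrt(14/9) = sqrt(14)/3)
A(2)**2 = (sqrt(14)/3)**2 = 14/9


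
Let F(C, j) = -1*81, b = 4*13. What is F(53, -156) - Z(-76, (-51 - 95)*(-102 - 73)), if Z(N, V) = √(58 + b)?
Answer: -81 - √110 ≈ -91.488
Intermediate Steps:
b = 52
Z(N, V) = √110 (Z(N, V) = √(58 + 52) = √110)
F(C, j) = -81
F(53, -156) - Z(-76, (-51 - 95)*(-102 - 73)) = -81 - √110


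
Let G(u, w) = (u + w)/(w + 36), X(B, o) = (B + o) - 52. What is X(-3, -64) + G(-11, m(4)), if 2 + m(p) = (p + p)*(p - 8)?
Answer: -283/2 ≈ -141.50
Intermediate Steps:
m(p) = -2 + 2*p*(-8 + p) (m(p) = -2 + (p + p)*(p - 8) = -2 + (2*p)*(-8 + p) = -2 + 2*p*(-8 + p))
X(B, o) = -52 + B + o
G(u, w) = (u + w)/(36 + w)
X(-3, -64) + G(-11, m(4)) = (-52 - 3 - 64) + (-11 + (-2 - 16*4 + 2*4²))/(36 + (-2 - 16*4 + 2*4²)) = -119 + (-11 + (-2 - 64 + 2*16))/(36 + (-2 - 64 + 2*16)) = -119 + (-11 + (-2 - 64 + 32))/(36 + (-2 - 64 + 32)) = -119 + (-11 - 34)/(36 - 34) = -119 - 45/2 = -283/2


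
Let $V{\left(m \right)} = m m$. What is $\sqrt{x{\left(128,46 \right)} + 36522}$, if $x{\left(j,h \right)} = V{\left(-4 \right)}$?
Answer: $\sqrt{36538} \approx 191.15$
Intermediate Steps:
$V{\left(m \right)} = m^{2}$
$x{\left(j,h \right)} = 16$ ($x{\left(j,h \right)} = \left(-4\right)^{2} = 16$)
$\sqrt{x{\left(128,46 \right)} + 36522} = \sqrt{16 + 36522} = \sqrt{36538}$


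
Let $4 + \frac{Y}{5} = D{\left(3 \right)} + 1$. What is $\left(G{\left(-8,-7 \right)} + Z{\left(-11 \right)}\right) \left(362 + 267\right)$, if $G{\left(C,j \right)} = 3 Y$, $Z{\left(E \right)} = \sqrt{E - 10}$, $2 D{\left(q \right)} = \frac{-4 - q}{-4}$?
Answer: $- \frac{160395}{8} + 629 i \sqrt{21} \approx -20049.0 + 2882.4 i$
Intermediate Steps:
$D{\left(q \right)} = \frac{1}{2} + \frac{q}{8}$ ($D{\left(q \right)} = \frac{\left(-4 - q\right) \frac{1}{-4}}{2} = \frac{\left(-4 - q\right) \left(- \frac{1}{4}\right)}{2} = \frac{1 + \frac{q}{4}}{2} = \frac{1}{2} + \frac{q}{8}$)
$Y = - \frac{85}{8}$ ($Y = -20 + 5 \left(\left(\frac{1}{2} + \frac{1}{8} \cdot 3\right) + 1\right) = -20 + 5 \left(\left(\frac{1}{2} + \frac{3}{8}\right) + 1\right) = -20 + 5 \left(\frac{7}{8} + 1\right) = -20 + 5 \cdot \frac{15}{8} = -20 + \frac{75}{8} = - \frac{85}{8} \approx -10.625$)
$Z{\left(E \right)} = \sqrt{-10 + E}$
$G{\left(C,j \right)} = - \frac{255}{8}$ ($G{\left(C,j \right)} = 3 \left(- \frac{85}{8}\right) = - \frac{255}{8}$)
$\left(G{\left(-8,-7 \right)} + Z{\left(-11 \right)}\right) \left(362 + 267\right) = \left(- \frac{255}{8} + \sqrt{-10 - 11}\right) \left(362 + 267\right) = \left(- \frac{255}{8} + \sqrt{-21}\right) 629 = \left(- \frac{255}{8} + i \sqrt{21}\right) 629 = - \frac{160395}{8} + 629 i \sqrt{21}$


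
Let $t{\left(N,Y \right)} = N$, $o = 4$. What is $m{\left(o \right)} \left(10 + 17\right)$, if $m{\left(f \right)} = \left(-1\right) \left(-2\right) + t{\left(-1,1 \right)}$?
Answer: $27$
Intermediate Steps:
$m{\left(f \right)} = 1$ ($m{\left(f \right)} = \left(-1\right) \left(-2\right) - 1 = 2 - 1 = 1$)
$m{\left(o \right)} \left(10 + 17\right) = 1 \left(10 + 17\right) = 1 \cdot 27 = 27$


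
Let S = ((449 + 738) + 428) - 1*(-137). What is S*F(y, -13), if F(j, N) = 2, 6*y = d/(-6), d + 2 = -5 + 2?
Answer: 3504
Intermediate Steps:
d = -5 (d = -2 + (-5 + 2) = -2 - 3 = -5)
y = 5/36 (y = (-5/(-6))/6 = (-5*(-⅙))/6 = (⅙)*(⅚) = 5/36 ≈ 0.13889)
S = 1752 (S = (1187 + 428) + 137 = 1615 + 137 = 1752)
S*F(y, -13) = 1752*2 = 3504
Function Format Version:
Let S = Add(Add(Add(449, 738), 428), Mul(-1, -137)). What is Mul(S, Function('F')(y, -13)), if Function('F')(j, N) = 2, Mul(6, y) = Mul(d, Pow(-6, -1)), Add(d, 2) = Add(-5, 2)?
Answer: 3504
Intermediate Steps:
d = -5 (d = Add(-2, Add(-5, 2)) = Add(-2, -3) = -5)
y = Rational(5, 36) (y = Mul(Rational(1, 6), Mul(-5, Pow(-6, -1))) = Mul(Rational(1, 6), Mul(-5, Rational(-1, 6))) = Mul(Rational(1, 6), Rational(5, 6)) = Rational(5, 36) ≈ 0.13889)
S = 1752 (S = Add(Add(1187, 428), 137) = Add(1615, 137) = 1752)
Mul(S, Function('F')(y, -13)) = Mul(1752, 2) = 3504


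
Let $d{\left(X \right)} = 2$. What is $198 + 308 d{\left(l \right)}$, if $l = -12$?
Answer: $814$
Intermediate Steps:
$198 + 308 d{\left(l \right)} = 198 + 308 \cdot 2 = 198 + 616 = 814$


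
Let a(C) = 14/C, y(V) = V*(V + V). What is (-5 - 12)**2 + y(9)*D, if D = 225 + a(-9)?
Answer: 36487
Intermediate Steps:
y(V) = 2*V**2 (y(V) = V*(2*V) = 2*V**2)
D = 2011/9 (D = 225 + 14/(-9) = 225 + 14*(-1/9) = 225 - 14/9 = 2011/9 ≈ 223.44)
(-5 - 12)**2 + y(9)*D = (-5 - 12)**2 + (2*9**2)*(2011/9) = (-17)**2 + (2*81)*(2011/9) = 289 + 162*(2011/9) = 289 + 36198 = 36487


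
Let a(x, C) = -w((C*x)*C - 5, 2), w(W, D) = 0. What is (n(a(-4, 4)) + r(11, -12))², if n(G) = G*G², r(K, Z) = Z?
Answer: 144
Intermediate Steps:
a(x, C) = 0 (a(x, C) = -1*0 = 0)
n(G) = G³
(n(a(-4, 4)) + r(11, -12))² = (0³ - 12)² = (0 - 12)² = (-12)² = 144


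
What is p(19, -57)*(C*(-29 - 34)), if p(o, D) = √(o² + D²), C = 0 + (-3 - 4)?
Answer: 8379*√10 ≈ 26497.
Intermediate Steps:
C = -7 (C = 0 - 7 = -7)
p(o, D) = √(D² + o²)
p(19, -57)*(C*(-29 - 34)) = √((-57)² + 19²)*(-7*(-29 - 34)) = √(3249 + 361)*(-7*(-63)) = √3610*441 = (19*√10)*441 = 8379*√10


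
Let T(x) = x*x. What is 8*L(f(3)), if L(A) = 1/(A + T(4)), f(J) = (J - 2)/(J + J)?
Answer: 48/97 ≈ 0.49485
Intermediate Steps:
T(x) = x²
f(J) = (-2 + J)/(2*J) (f(J) = (-2 + J)/((2*J)) = (-2 + J)*(1/(2*J)) = (-2 + J)/(2*J))
L(A) = 1/(16 + A) (L(A) = 1/(A + 4²) = 1/(A + 16) = 1/(16 + A))
8*L(f(3)) = 8/(16 + (½)*(-2 + 3)/3) = 8/(16 + (½)*(⅓)*1) = 8/(16 + ⅙) = 8/(97/6) = 8*(6/97) = 48/97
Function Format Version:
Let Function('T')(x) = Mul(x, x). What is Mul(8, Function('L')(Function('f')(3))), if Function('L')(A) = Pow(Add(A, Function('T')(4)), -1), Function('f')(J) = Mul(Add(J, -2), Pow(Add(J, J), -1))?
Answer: Rational(48, 97) ≈ 0.49485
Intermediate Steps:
Function('T')(x) = Pow(x, 2)
Function('f')(J) = Mul(Rational(1, 2), Pow(J, -1), Add(-2, J)) (Function('f')(J) = Mul(Add(-2, J), Pow(Mul(2, J), -1)) = Mul(Add(-2, J), Mul(Rational(1, 2), Pow(J, -1))) = Mul(Rational(1, 2), Pow(J, -1), Add(-2, J)))
Function('L')(A) = Pow(Add(16, A), -1) (Function('L')(A) = Pow(Add(A, Pow(4, 2)), -1) = Pow(Add(A, 16), -1) = Pow(Add(16, A), -1))
Mul(8, Function('L')(Function('f')(3))) = Mul(8, Pow(Add(16, Mul(Rational(1, 2), Pow(3, -1), Add(-2, 3))), -1)) = Mul(8, Pow(Add(16, Mul(Rational(1, 2), Rational(1, 3), 1)), -1)) = Mul(8, Pow(Add(16, Rational(1, 6)), -1)) = Mul(8, Pow(Rational(97, 6), -1)) = Mul(8, Rational(6, 97)) = Rational(48, 97)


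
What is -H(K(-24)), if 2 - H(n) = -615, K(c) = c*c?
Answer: -617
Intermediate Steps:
K(c) = c²
H(n) = 617 (H(n) = 2 - 1*(-615) = 2 + 615 = 617)
-H(K(-24)) = -1*617 = -617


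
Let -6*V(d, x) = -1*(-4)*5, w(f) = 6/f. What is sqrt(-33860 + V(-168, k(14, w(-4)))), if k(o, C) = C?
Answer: I*sqrt(304770)/3 ≈ 184.02*I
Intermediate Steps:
V(d, x) = -10/3 (V(d, x) = -(-1*(-4))*5/6 = -2*5/3 = -1/6*20 = -10/3)
sqrt(-33860 + V(-168, k(14, w(-4)))) = sqrt(-33860 - 10/3) = sqrt(-101590/3) = I*sqrt(304770)/3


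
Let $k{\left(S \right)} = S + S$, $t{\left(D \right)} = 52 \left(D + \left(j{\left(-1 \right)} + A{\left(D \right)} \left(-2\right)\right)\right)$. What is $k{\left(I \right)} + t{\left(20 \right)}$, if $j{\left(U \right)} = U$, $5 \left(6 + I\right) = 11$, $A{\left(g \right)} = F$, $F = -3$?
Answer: $\frac{6462}{5} \approx 1292.4$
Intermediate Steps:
$A{\left(g \right)} = -3$
$I = - \frac{19}{5}$ ($I = -6 + \frac{1}{5} \cdot 11 = -6 + \frac{11}{5} = - \frac{19}{5} \approx -3.8$)
$t{\left(D \right)} = 260 + 52 D$ ($t{\left(D \right)} = 52 \left(D - -5\right) = 52 \left(D + \left(-1 + 6\right)\right) = 52 \left(D + 5\right) = 52 \left(5 + D\right) = 260 + 52 D$)
$k{\left(S \right)} = 2 S$
$k{\left(I \right)} + t{\left(20 \right)} = 2 \left(- \frac{19}{5}\right) + \left(260 + 52 \cdot 20\right) = - \frac{38}{5} + \left(260 + 1040\right) = - \frac{38}{5} + 1300 = \frac{6462}{5}$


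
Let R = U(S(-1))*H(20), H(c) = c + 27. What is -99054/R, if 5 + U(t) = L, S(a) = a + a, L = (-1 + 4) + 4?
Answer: -49527/47 ≈ -1053.8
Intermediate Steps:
L = 7 (L = 3 + 4 = 7)
S(a) = 2*a
U(t) = 2 (U(t) = -5 + 7 = 2)
H(c) = 27 + c
R = 94 (R = 2*(27 + 20) = 2*47 = 94)
-99054/R = -99054/94 = -99054*1/94 = -49527/47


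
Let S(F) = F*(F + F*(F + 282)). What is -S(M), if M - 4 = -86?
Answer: -1351524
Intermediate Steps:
M = -82 (M = 4 - 86 = -82)
S(F) = F*(F + F*(282 + F))
-S(M) = -(-82)²*(283 - 82) = -6724*201 = -1*1351524 = -1351524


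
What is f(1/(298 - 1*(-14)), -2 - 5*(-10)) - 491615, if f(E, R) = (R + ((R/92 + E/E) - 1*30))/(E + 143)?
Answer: -504490748377/1026191 ≈ -4.9162e+5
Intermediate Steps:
f(E, R) = (-29 + 93*R/92)/(143 + E) (f(E, R) = (R + ((R*(1/92) + 1) - 30))/(143 + E) = (R + ((R/92 + 1) - 30))/(143 + E) = (R + ((1 + R/92) - 30))/(143 + E) = (R + (-29 + R/92))/(143 + E) = (-29 + 93*R/92)/(143 + E))
f(1/(298 - 1*(-14)), -2 - 5*(-10)) - 491615 = (-2668 + 93*(-2 - 5*(-10)))/(92*(143 + 1/(298 - 1*(-14)))) - 491615 = (-2668 + 93*(-2 + 50))/(92*(143 + 1/(298 + 14))) - 491615 = (-2668 + 93*48)/(92*(143 + 1/312)) - 491615 = (-2668 + 4464)/(92*(143 + 1/312)) - 491615 = (1/92)*1796/(44617/312) - 491615 = (1/92)*(312/44617)*1796 - 491615 = 140088/1026191 - 491615 = -504490748377/1026191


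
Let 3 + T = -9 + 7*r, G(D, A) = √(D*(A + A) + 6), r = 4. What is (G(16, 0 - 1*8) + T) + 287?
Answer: 303 + 5*I*√10 ≈ 303.0 + 15.811*I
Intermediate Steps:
G(D, A) = √(6 + 2*A*D) (G(D, A) = √(D*(2*A) + 6) = √(2*A*D + 6) = √(6 + 2*A*D))
T = 16 (T = -3 + (-9 + 7*4) = -3 + (-9 + 28) = -3 + 19 = 16)
(G(16, 0 - 1*8) + T) + 287 = (√(6 + 2*(0 - 1*8)*16) + 16) + 287 = (√(6 + 2*(0 - 8)*16) + 16) + 287 = (√(6 + 2*(-8)*16) + 16) + 287 = (√(6 - 256) + 16) + 287 = (√(-250) + 16) + 287 = (5*I*√10 + 16) + 287 = (16 + 5*I*√10) + 287 = 303 + 5*I*√10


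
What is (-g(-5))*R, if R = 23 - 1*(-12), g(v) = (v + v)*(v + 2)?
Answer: -1050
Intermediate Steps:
g(v) = 2*v*(2 + v) (g(v) = (2*v)*(2 + v) = 2*v*(2 + v))
R = 35 (R = 23 + 12 = 35)
(-g(-5))*R = -2*(-5)*(2 - 5)*35 = -2*(-5)*(-3)*35 = -1*30*35 = -30*35 = -1050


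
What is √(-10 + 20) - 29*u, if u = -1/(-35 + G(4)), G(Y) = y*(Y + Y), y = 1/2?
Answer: -29/31 + √10 ≈ 2.2268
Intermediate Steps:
y = ½ ≈ 0.50000
G(Y) = Y (G(Y) = (Y + Y)/2 = (2*Y)/2 = Y)
u = 1/31 (u = -1/(-35 + 4) = -1/(-31) = -1*(-1/31) = 1/31 ≈ 0.032258)
√(-10 + 20) - 29*u = √(-10 + 20) - 29*1/31 = √10 - 29/31 = -29/31 + √10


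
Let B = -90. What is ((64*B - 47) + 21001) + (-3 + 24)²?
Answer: 15635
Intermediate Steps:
((64*B - 47) + 21001) + (-3 + 24)² = ((64*(-90) - 47) + 21001) + (-3 + 24)² = ((-5760 - 47) + 21001) + 21² = (-5807 + 21001) + 441 = 15194 + 441 = 15635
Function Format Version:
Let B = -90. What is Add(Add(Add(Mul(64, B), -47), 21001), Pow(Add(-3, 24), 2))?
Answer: 15635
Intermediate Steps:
Add(Add(Add(Mul(64, B), -47), 21001), Pow(Add(-3, 24), 2)) = Add(Add(Add(Mul(64, -90), -47), 21001), Pow(Add(-3, 24), 2)) = Add(Add(Add(-5760, -47), 21001), Pow(21, 2)) = Add(Add(-5807, 21001), 441) = Add(15194, 441) = 15635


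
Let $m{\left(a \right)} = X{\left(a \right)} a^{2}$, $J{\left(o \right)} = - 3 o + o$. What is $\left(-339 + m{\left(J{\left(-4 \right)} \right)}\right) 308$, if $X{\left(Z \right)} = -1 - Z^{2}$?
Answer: $-1385692$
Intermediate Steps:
$J{\left(o \right)} = - 2 o$
$m{\left(a \right)} = a^{2} \left(-1 - a^{2}\right)$ ($m{\left(a \right)} = \left(-1 - a^{2}\right) a^{2} = a^{2} \left(-1 - a^{2}\right)$)
$\left(-339 + m{\left(J{\left(-4 \right)} \right)}\right) 308 = \left(-339 - \left(\left(\left(-2\right) \left(-4\right)\right)^{2} + \left(\left(-2\right) \left(-4\right)\right)^{4}\right)\right) 308 = \left(-339 - 4160\right) 308 = \left(-4499\right) 308 = -1385692$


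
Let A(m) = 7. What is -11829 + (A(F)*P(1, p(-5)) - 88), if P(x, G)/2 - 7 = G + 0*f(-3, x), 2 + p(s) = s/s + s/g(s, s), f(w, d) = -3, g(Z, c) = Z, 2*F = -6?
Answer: -11819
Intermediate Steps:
F = -3 (F = (½)*(-6) = -3)
p(s) = 0 (p(s) = -2 + (s/s + s/s) = -2 + (1 + 1) = -2 + 2 = 0)
P(x, G) = 14 + 2*G (P(x, G) = 14 + 2*(G + 0*(-3)) = 14 + 2*(G + 0) = 14 + 2*G)
-11829 + (A(F)*P(1, p(-5)) - 88) = -11829 + (7*(14 + 2*0) - 88) = -11829 + (7*(14 + 0) - 88) = -11829 + (7*14 - 88) = -11829 + (98 - 88) = -11829 + 10 = -11819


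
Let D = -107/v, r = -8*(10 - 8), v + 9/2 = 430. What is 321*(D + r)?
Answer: -4439430/851 ≈ -5216.7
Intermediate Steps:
v = 851/2 (v = -9/2 + 430 = 851/2 ≈ 425.50)
r = -16 (r = -8*2 = -16)
D = -214/851 (D = -107/851/2 = -107*2/851 = -214/851 ≈ -0.25147)
321*(D + r) = 321*(-214/851 - 16) = 321*(-13830/851) = -4439430/851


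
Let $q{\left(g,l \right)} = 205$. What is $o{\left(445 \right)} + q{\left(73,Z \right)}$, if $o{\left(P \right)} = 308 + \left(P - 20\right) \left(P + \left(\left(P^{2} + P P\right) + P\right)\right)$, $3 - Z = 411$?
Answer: $168700013$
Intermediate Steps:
$Z = -408$ ($Z = 3 - 411 = -408$)
$o{\left(P \right)} = 308 + \left(-20 + P\right) \left(2 P + 2 P^{2}\right)$ ($o{\left(P \right)} = 308 + \left(-20 + P\right) \left(P + \left(\left(P^{2} + P^{2}\right) + P\right)\right) = 308 + \left(-20 + P\right) \left(P + \left(2 P^{2} + P\right)\right) = 308 + \left(-20 + P\right) \left(P + \left(P + 2 P^{2}\right)\right) = 308 + \left(-20 + P\right) \left(2 P + 2 P^{2}\right)$)
$o{\left(445 \right)} + q{\left(73,Z \right)} = \left(308 - 17800 - 38 \cdot 445^{2} + 2 \cdot 445^{3}\right) + 205 = \left(308 - 17800 - 7524950 + 2 \cdot 88121125\right) + 205 = \left(308 - 17800 - 7524950 + 176242250\right) + 205 = 168699808 + 205 = 168700013$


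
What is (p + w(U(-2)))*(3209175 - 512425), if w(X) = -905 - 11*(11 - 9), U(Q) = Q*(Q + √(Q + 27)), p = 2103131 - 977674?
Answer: 3032576277500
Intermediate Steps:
p = 1125457
U(Q) = Q*(Q + √(27 + Q))
w(X) = -927 (w(X) = -905 - 11*2 = -905 - 1*22 = -905 - 22 = -927)
(p + w(U(-2)))*(3209175 - 512425) = (1125457 - 927)*(3209175 - 512425) = 1124530*2696750 = 3032576277500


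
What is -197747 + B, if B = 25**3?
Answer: -182122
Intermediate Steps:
B = 15625
-197747 + B = -197747 + 15625 = -182122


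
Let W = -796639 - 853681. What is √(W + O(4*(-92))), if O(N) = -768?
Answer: 4*I*√103193 ≈ 1284.9*I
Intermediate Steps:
W = -1650320
√(W + O(4*(-92))) = √(-1650320 - 768) = √(-1651088) = 4*I*√103193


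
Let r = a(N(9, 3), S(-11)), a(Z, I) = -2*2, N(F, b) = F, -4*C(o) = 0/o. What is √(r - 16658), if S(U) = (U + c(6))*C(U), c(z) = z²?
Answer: I*√16662 ≈ 129.08*I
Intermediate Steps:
C(o) = 0 (C(o) = -0/o = -¼*0 = 0)
S(U) = 0 (S(U) = (U + 6²)*0 = (U + 36)*0 = (36 + U)*0 = 0)
a(Z, I) = -4
r = -4
√(r - 16658) = √(-4 - 16658) = √(-16662) = I*√16662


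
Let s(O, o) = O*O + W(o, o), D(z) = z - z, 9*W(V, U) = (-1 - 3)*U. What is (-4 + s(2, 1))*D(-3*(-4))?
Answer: 0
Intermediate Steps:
W(V, U) = -4*U/9 (W(V, U) = ((-1 - 3)*U)/9 = (-4*U)/9 = -4*U/9)
D(z) = 0
s(O, o) = O² - 4*o/9 (s(O, o) = O*O - 4*o/9 = O² - 4*o/9)
(-4 + s(2, 1))*D(-3*(-4)) = (-4 + (2² - 4/9*1))*0 = (-4 + (4 - 4/9))*0 = (-4 + 32/9)*0 = -4/9*0 = 0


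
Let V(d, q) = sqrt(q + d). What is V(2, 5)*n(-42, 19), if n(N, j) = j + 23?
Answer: 42*sqrt(7) ≈ 111.12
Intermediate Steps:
V(d, q) = sqrt(d + q)
n(N, j) = 23 + j
V(2, 5)*n(-42, 19) = sqrt(2 + 5)*(23 + 19) = sqrt(7)*42 = 42*sqrt(7)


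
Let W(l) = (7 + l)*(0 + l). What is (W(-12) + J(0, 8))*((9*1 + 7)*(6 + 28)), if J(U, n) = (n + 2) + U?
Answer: 38080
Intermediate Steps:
W(l) = l*(7 + l) (W(l) = (7 + l)*l = l*(7 + l))
J(U, n) = 2 + U + n (J(U, n) = (2 + n) + U = 2 + U + n)
(W(-12) + J(0, 8))*((9*1 + 7)*(6 + 28)) = (-12*(7 - 12) + (2 + 0 + 8))*((9*1 + 7)*(6 + 28)) = (-12*(-5) + 10)*((9 + 7)*34) = (60 + 10)*(16*34) = 70*544 = 38080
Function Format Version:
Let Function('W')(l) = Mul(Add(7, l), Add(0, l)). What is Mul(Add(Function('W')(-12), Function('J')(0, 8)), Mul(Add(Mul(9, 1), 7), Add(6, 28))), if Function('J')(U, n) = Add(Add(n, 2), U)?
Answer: 38080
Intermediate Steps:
Function('W')(l) = Mul(l, Add(7, l)) (Function('W')(l) = Mul(Add(7, l), l) = Mul(l, Add(7, l)))
Function('J')(U, n) = Add(2, U, n) (Function('J')(U, n) = Add(Add(2, n), U) = Add(2, U, n))
Mul(Add(Function('W')(-12), Function('J')(0, 8)), Mul(Add(Mul(9, 1), 7), Add(6, 28))) = Mul(Add(Mul(-12, Add(7, -12)), Add(2, 0, 8)), Mul(Add(Mul(9, 1), 7), Add(6, 28))) = Mul(Add(Mul(-12, -5), 10), Mul(Add(9, 7), 34)) = Mul(Add(60, 10), Mul(16, 34)) = Mul(70, 544) = 38080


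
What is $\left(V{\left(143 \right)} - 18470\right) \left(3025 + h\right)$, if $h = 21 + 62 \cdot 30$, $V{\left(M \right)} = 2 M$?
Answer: $-89210704$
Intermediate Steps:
$h = 1881$ ($h = 21 + 1860 = 1881$)
$\left(V{\left(143 \right)} - 18470\right) \left(3025 + h\right) = \left(2 \cdot 143 - 18470\right) \left(3025 + 1881\right) = \left(286 - 18470\right) 4906 = \left(-18184\right) 4906 = -89210704$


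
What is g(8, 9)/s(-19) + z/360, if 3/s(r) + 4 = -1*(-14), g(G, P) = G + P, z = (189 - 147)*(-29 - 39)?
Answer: 731/15 ≈ 48.733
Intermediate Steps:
z = -2856 (z = 42*(-68) = -2856)
s(r) = 3/10 (s(r) = 3/(-4 - 1*(-14)) = 3/(-4 + 14) = 3/10)
g(8, 9)/s(-19) + z/360 = (8 + 9)/(3/10) - 2856/360 = 17*(10/3) - 2856*1/360 = 170/3 - 119/15 = 731/15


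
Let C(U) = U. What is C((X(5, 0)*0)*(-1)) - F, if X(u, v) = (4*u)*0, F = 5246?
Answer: -5246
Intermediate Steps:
X(u, v) = 0
C((X(5, 0)*0)*(-1)) - F = (0*0)*(-1) - 1*5246 = 0*(-1) - 5246 = 0 - 5246 = -5246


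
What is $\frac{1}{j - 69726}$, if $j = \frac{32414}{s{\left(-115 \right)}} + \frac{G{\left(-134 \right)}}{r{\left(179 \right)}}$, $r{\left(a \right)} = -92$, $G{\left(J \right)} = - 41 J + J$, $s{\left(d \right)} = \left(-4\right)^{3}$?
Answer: $- \frac{736}{51733977} \approx -1.4227 \cdot 10^{-5}$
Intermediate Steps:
$s{\left(d \right)} = -64$
$G{\left(J \right)} = - 40 J$
$j = - \frac{415641}{736}$ ($j = \frac{32414}{-64} + \frac{\left(-40\right) \left(-134\right)}{-92} = 32414 \left(- \frac{1}{64}\right) + 5360 \left(- \frac{1}{92}\right) = - \frac{16207}{32} - \frac{1340}{23} = - \frac{415641}{736} \approx -564.73$)
$\frac{1}{j - 69726} = \frac{1}{- \frac{415641}{736} - 69726} = \frac{1}{- \frac{51733977}{736}} = - \frac{736}{51733977}$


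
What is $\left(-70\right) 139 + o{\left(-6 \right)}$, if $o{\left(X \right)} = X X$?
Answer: $-9694$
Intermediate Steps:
$o{\left(X \right)} = X^{2}$
$\left(-70\right) 139 + o{\left(-6 \right)} = \left(-70\right) 139 + \left(-6\right)^{2} = -9730 + 36 = -9694$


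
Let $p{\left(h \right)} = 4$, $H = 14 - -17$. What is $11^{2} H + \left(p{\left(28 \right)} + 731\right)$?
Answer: $4486$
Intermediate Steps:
$H = 31$ ($H = 14 + 17 = 31$)
$11^{2} H + \left(p{\left(28 \right)} + 731\right) = 11^{2} \cdot 31 + \left(4 + 731\right) = 121 \cdot 31 + 735 = 3751 + 735 = 4486$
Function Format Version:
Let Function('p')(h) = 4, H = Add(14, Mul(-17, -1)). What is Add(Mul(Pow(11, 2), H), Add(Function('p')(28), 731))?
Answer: 4486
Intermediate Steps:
H = 31 (H = Add(14, 17) = 31)
Add(Mul(Pow(11, 2), H), Add(Function('p')(28), 731)) = Add(Mul(Pow(11, 2), 31), Add(4, 731)) = Add(Mul(121, 31), 735) = Add(3751, 735) = 4486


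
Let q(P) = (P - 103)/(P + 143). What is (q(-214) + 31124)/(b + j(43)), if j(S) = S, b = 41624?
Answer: 736707/986119 ≈ 0.74708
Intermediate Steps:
q(P) = (-103 + P)/(143 + P)
(q(-214) + 31124)/(b + j(43)) = ((-103 - 214)/(143 - 214) + 31124)/(41624 + 43) = (-317/(-71) + 31124)/41667 = (-1/71*(-317) + 31124)*(1/41667) = (317/71 + 31124)*(1/41667) = (2210121/71)*(1/41667) = 736707/986119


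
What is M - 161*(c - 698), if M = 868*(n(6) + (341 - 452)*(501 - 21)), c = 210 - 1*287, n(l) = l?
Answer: -46117057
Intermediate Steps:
c = -77 (c = 210 - 287 = -77)
M = -46241832 (M = 868*(6 + (341 - 452)*(501 - 21)) = 868*(6 - 111*480) = 868*(6 - 53280) = 868*(-53274) = -46241832)
M - 161*(c - 698) = -46241832 - 161*(-77 - 698) = -46241832 - 161*(-775) = -46241832 + 124775 = -46117057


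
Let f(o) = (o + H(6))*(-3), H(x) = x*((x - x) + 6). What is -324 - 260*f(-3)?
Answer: 25416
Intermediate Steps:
H(x) = 6*x (H(x) = x*(0 + 6) = x*6 = 6*x)
f(o) = -108 - 3*o (f(o) = (o + 6*6)*(-3) = (o + 36)*(-3) = (36 + o)*(-3) = -108 - 3*o)
-324 - 260*f(-3) = -324 - 260*(-108 - 3*(-3)) = -324 - 260*(-108 + 9) = -324 - 260*(-99) = -324 + 25740 = 25416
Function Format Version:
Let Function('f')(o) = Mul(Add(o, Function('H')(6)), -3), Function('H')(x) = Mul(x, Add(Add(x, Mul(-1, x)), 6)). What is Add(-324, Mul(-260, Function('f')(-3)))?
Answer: 25416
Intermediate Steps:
Function('H')(x) = Mul(6, x) (Function('H')(x) = Mul(x, Add(0, 6)) = Mul(x, 6) = Mul(6, x))
Function('f')(o) = Add(-108, Mul(-3, o)) (Function('f')(o) = Mul(Add(o, Mul(6, 6)), -3) = Mul(Add(o, 36), -3) = Mul(Add(36, o), -3) = Add(-108, Mul(-3, o)))
Add(-324, Mul(-260, Function('f')(-3))) = Add(-324, Mul(-260, Add(-108, Mul(-3, -3)))) = Add(-324, Mul(-260, Add(-108, 9))) = Add(-324, Mul(-260, -99)) = Add(-324, 25740) = 25416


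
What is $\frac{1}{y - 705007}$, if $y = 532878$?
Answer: $- \frac{1}{172129} \approx -5.8096 \cdot 10^{-6}$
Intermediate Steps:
$\frac{1}{y - 705007} = \frac{1}{532878 - 705007} = \frac{1}{-172129} = - \frac{1}{172129}$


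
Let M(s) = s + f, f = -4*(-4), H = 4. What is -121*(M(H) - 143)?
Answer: 14883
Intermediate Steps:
f = 16
M(s) = 16 + s (M(s) = s + 16 = 16 + s)
-121*(M(H) - 143) = -121*((16 + 4) - 143) = -121*(20 - 143) = -121*(-123) = 14883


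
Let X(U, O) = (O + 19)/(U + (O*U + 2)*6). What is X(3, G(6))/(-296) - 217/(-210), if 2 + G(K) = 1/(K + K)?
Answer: 358889/346320 ≈ 1.0363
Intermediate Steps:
G(K) = -2 + 1/(2*K) (G(K) = -2 + 1/(K + K) = -2 + 1/(2*K))
X(U, O) = (19 + O)/(12 + U + 6*O*U) (X(U, O) = (19 + O)/(U + (2 + O*U)*6) = (19 + O)/(U + (12 + 6*O*U)) = (19 + O)/(12 + U + 6*O*U))
X(3, G(6))/(-296) - 217/(-210) = ((19 + (-2 + (1/2)/6))/(12 + 3 + 6*(-2 + (1/2)/6)*3))/(-296) - 217/(-210) = ((19 + (-2 + (1/2)*(1/6)))/(12 + 3 + 6*(-2 + (1/2)*(1/6))*3))*(-1/296) - 217*(-1/210) = ((19 + (-2 + 1/12))/(12 + 3 + 6*(-2 + 1/12)*3))*(-1/296) + 31/30 = ((19 - 23/12)/(12 + 3 + 6*(-23/12)*3))*(-1/296) + 31/30 = ((205/12)/(12 + 3 - 69/2))*(-1/296) + 31/30 = ((205/12)/(-39/2))*(-1/296) + 31/30 = -2/39*205/12*(-1/296) + 31/30 = -205/234*(-1/296) + 31/30 = 205/69264 + 31/30 = 358889/346320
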